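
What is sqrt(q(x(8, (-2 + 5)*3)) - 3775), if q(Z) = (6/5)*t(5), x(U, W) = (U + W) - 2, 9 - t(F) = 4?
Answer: I*sqrt(3769) ≈ 61.392*I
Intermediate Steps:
t(F) = 5 (t(F) = 9 - 1*4 = 9 - 4 = 5)
x(U, W) = -2 + U + W
q(Z) = 6 (q(Z) = (6/5)*5 = 6)
sqrt(q(x(8, (-2 + 5)*3)) - 3775) = sqrt(6 - 3775) = sqrt(-3769) = I*sqrt(3769)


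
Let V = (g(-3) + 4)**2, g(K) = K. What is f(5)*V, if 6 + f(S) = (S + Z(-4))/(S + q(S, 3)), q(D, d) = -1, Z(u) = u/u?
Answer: -9/2 ≈ -4.5000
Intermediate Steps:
Z(u) = 1
V = 1 (V = (-3 + 4)**2 = 1**2 = 1)
f(S) = -6 + (1 + S)/(-1 + S) (f(S) = -6 + (S + 1)/(S - 1) = -6 + (1 + S)/(-1 + S))
f(5)*V = ((7 - 5*5)/(-1 + 5))*1 = ((7 - 25)/4)*1 = ((1/4)*(-18))*1 = -9/2*1 = -9/2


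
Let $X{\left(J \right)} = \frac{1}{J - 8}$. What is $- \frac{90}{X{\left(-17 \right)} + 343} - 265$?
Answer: $- \frac{379060}{1429} \approx -265.26$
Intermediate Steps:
$X{\left(J \right)} = \frac{1}{-8 + J}$
$- \frac{90}{X{\left(-17 \right)} + 343} - 265 = - \frac{90}{\frac{1}{-8 - 17} + 343} - 265 = - \frac{90}{\frac{1}{-25} + 343} - 265 = - \frac{90}{- \frac{1}{25} + 343} - 265 = - \frac{90}{\frac{8574}{25}} - 265 = \left(-90\right) \frac{25}{8574} - 265 = - \frac{375}{1429} - 265 = - \frac{379060}{1429}$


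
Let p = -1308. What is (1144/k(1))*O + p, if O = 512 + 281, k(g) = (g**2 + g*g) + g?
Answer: 903268/3 ≈ 3.0109e+5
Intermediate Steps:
k(g) = g + 2*g**2 (k(g) = (g**2 + g**2) + g = 2*g**2 + g = g + 2*g**2)
O = 793
(1144/k(1))*O + p = (1144/((1*(1 + 2*1))))*793 - 1308 = (1144/((1*(1 + 2))))*793 - 1308 = (1144/((1*3)))*793 - 1308 = (1144/3)*793 - 1308 = 907192/3 - 1308 = 903268/3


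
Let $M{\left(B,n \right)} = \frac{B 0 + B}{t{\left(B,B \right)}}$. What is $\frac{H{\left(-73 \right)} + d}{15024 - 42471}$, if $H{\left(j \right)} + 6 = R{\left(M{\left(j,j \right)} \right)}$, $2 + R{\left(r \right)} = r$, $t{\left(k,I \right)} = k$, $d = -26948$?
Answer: $\frac{8985}{9149} \approx 0.98207$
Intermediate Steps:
$M{\left(B,n \right)} = 1$ ($M{\left(B,n \right)} = \frac{B 0 + B}{B} = \frac{0 + B}{B} = \frac{B}{B} = 1$)
$R{\left(r \right)} = -2 + r$
$H{\left(j \right)} = -7$ ($H{\left(j \right)} = -6 + \left(-2 + 1\right) = -6 - 1 = -7$)
$\frac{H{\left(-73 \right)} + d}{15024 - 42471} = \frac{-7 - 26948}{15024 - 42471} = - \frac{26955}{-27447} = \left(-26955\right) \left(- \frac{1}{27447}\right) = \frac{8985}{9149}$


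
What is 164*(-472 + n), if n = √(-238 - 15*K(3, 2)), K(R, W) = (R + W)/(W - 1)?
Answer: -77408 + 164*I*√313 ≈ -77408.0 + 2901.5*I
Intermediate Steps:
K(R, W) = (R + W)/(-1 + W)
n = I*√313 (n = √(-238 - 15*(3 + 2)/(-1 + 2)) = √(-238 - 15*5/1) = √(-238 - 15*5) = √(-238 - 75) = √(-313) = I*√313 ≈ 17.692*I)
164*(-472 + n) = 164*(-472 + I*√313) = -77408 + 164*I*√313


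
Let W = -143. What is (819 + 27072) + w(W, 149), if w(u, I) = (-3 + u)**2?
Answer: 49207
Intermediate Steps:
(819 + 27072) + w(W, 149) = (819 + 27072) + (-3 - 143)**2 = 27891 + (-146)**2 = 27891 + 21316 = 49207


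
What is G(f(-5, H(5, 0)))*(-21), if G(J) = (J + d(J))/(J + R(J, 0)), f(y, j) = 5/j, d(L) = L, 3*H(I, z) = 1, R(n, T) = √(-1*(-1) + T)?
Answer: -315/8 ≈ -39.375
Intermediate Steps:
R(n, T) = √(1 + T)
H(I, z) = ⅓ (H(I, z) = (⅓)*1 = ⅓)
G(J) = 2*J/(1 + J) (G(J) = (J + J)/(J + √(1 + 0)) = (2*J)/(J + √1) = (2*J)/(J + 1) = (2*J)/(1 + J) = 2*J/(1 + J))
G(f(-5, H(5, 0)))*(-21) = (2*(5/(⅓))/(1 + 5/(⅓)))*(-21) = (2*(5*3)/(1 + 5*3))*(-21) = (2*15/(1 + 15))*(-21) = (2*15/16)*(-21) = (2*15*(1/16))*(-21) = (15/8)*(-21) = -315/8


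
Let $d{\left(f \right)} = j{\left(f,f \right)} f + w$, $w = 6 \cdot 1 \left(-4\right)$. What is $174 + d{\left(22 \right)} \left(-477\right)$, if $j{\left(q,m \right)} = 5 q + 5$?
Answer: $-1195188$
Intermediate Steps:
$j{\left(q,m \right)} = 5 + 5 q$
$w = -24$ ($w = 6 \left(-4\right) = -24$)
$d{\left(f \right)} = -24 + f \left(5 + 5 f\right)$ ($d{\left(f \right)} = \left(5 + 5 f\right) f - 24 = f \left(5 + 5 f\right) - 24 = -24 + f \left(5 + 5 f\right)$)
$174 + d{\left(22 \right)} \left(-477\right) = 174 + \left(-24 + 5 \cdot 22 \left(1 + 22\right)\right) \left(-477\right) = 174 + \left(-24 + 5 \cdot 22 \cdot 23\right) \left(-477\right) = 174 + \left(-24 + 2530\right) \left(-477\right) = 174 + 2506 \left(-477\right) = 174 - 1195362 = -1195188$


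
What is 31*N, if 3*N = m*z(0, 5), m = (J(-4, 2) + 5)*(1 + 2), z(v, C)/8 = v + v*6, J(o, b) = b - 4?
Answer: 0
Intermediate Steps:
J(o, b) = -4 + b
z(v, C) = 56*v (z(v, C) = 8*(v + v*6) = 8*(v + 6*v) = 8*(7*v) = 56*v)
m = 9 (m = ((-4 + 2) + 5)*(1 + 2) = (-2 + 5)*3 = 3*3 = 9)
N = 0 (N = (9*(56*0))/3 = (9*0)/3 = (⅓)*0 = 0)
31*N = 31*0 = 0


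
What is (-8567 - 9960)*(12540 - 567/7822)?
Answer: -1817263647951/7822 ≈ -2.3233e+8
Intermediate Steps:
(-8567 - 9960)*(12540 - 567/7822) = -18527*(12540 - 567*1/7822) = -18527*(12540 - 567/7822) = -18527*98087313/7822 = -1817263647951/7822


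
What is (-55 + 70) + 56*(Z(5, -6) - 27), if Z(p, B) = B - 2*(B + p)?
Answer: -1721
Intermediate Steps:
Z(p, B) = -B - 2*p (Z(p, B) = B + (-2*B - 2*p) = -B - 2*p)
(-55 + 70) + 56*(Z(5, -6) - 27) = (-55 + 70) + 56*((-1*(-6) - 2*5) - 27) = 15 + 56*((6 - 10) - 27) = 15 + 56*(-4 - 27) = 15 + 56*(-31) = 15 - 1736 = -1721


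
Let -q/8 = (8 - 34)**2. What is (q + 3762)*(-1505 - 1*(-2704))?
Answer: -1973554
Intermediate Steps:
q = -5408 (q = -8*(8 - 34)**2 = -8*(-26)**2 = -8*676 = -5408)
(q + 3762)*(-1505 - 1*(-2704)) = (-5408 + 3762)*(-1505 - 1*(-2704)) = -1646*(-1505 + 2704) = -1646*1199 = -1973554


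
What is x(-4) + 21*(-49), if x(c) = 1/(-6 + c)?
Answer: -10291/10 ≈ -1029.1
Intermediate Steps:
x(-4) + 21*(-49) = 1/(-6 - 4) + 21*(-49) = 1/(-10) - 1029 = -1/10 - 1029 = -10291/10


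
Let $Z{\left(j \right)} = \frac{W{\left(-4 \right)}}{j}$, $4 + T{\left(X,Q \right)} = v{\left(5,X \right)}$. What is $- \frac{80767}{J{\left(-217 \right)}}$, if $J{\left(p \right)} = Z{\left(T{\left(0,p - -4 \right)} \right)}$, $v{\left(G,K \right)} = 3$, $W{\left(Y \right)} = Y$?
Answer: $- \frac{80767}{4} \approx -20192.0$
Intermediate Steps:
$T{\left(X,Q \right)} = -1$ ($T{\left(X,Q \right)} = -4 + 3 = -1$)
$Z{\left(j \right)} = - \frac{4}{j}$
$J{\left(p \right)} = 4$ ($J{\left(p \right)} = - \frac{4}{-1} = \left(-4\right) \left(-1\right) = 4$)
$- \frac{80767}{J{\left(-217 \right)}} = - \frac{80767}{4}$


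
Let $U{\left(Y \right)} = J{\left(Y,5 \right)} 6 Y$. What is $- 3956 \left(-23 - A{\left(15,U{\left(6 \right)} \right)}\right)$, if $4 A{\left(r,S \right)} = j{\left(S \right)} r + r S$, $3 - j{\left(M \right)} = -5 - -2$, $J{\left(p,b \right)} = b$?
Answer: $2850298$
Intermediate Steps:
$j{\left(M \right)} = 6$ ($j{\left(M \right)} = 3 - \left(-5 - -2\right) = 3 - \left(-5 + 2\right) = 3 - -3 = 3 + 3 = 6$)
$U{\left(Y \right)} = 30 Y$ ($U{\left(Y \right)} = 5 \cdot 6 Y = 30 Y$)
$A{\left(r,S \right)} = \frac{3 r}{2} + \frac{S r}{4}$ ($A{\left(r,S \right)} = \frac{6 r + r S}{4} = \frac{6 r + S r}{4} = \frac{3 r}{2} + \frac{S r}{4}$)
$- 3956 \left(-23 - A{\left(15,U{\left(6 \right)} \right)}\right) = - 3956 \left(-23 - \frac{1}{4} \cdot 15 \left(6 + 30 \cdot 6\right)\right) = - 3956 \left(-23 - \frac{1}{4} \cdot 15 \left(6 + 180\right)\right) = - 3956 \left(-23 - \frac{1}{4} \cdot 15 \cdot 186\right) = - 3956 \left(-23 - \frac{1395}{2}\right) = \left(-3956\right) \left(- \frac{1441}{2}\right) = 2850298$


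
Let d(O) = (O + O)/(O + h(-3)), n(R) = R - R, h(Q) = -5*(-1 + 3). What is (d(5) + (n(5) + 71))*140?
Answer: 9660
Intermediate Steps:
h(Q) = -10 (h(Q) = -5*2 = -10)
n(R) = 0
d(O) = 2*O/(-10 + O) (d(O) = (O + O)/(O - 10) = (2*O)/(-10 + O) = 2*O/(-10 + O))
(d(5) + (n(5) + 71))*140 = (2*5/(-10 + 5) + (0 + 71))*140 = (2*5/(-5) + 71)*140 = (2*5*(-1/5) + 71)*140 = (-2 + 71)*140 = 69*140 = 9660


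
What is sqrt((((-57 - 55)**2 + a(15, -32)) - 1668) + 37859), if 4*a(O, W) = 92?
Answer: sqrt(48758) ≈ 220.81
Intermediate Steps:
a(O, W) = 23 (a(O, W) = (1/4)*92 = 23)
sqrt((((-57 - 55)**2 + a(15, -32)) - 1668) + 37859) = sqrt((((-57 - 55)**2 + 23) - 1668) + 37859) = sqrt((((-112)**2 + 23) - 1668) + 37859) = sqrt(((12544 + 23) - 1668) + 37859) = sqrt((12567 - 1668) + 37859) = sqrt(10899 + 37859) = sqrt(48758)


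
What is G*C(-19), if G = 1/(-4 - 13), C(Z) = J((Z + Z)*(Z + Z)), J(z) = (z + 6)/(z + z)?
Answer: -725/24548 ≈ -0.029534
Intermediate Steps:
J(z) = (6 + z)/(2*z) (J(z) = (6 + z)/((2*z)) = (6 + z)*(1/(2*z)) = (6 + z)/(2*z))
C(Z) = (6 + 4*Z**2)/(8*Z**2) (C(Z) = (6 + (Z + Z)*(Z + Z))/(2*(((Z + Z)*(Z + Z)))) = (6 + (2*Z)*(2*Z))/(2*(((2*Z)*(2*Z)))) = (6 + 4*Z**2)/(2*((4*Z**2))) = (1/(4*Z**2))*(6 + 4*Z**2)/2 = (6 + 4*Z**2)/(8*Z**2))
G = -1/17 (G = 1/(-17) = -1/17 ≈ -0.058824)
G*C(-19) = -(1/2 + (3/4)/(-19)**2)/17 = -(1/2 + (3/4)*(1/361))/17 = -(1/2 + 3/1444)/17 = -1/17*725/1444 = -725/24548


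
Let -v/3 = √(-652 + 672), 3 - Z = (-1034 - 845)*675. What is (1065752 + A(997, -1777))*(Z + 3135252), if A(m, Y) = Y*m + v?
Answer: -3108561982860 - 26421480*√5 ≈ -3.1086e+12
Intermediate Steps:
Z = 1268328 (Z = 3 - (-1034 - 845)*675 = 3 - (-1879)*675 = 3 - 1*(-1268325) = 3 + 1268325 = 1268328)
v = -6*√5 (v = -3*√(-652 + 672) = -6*√5 ≈ -13.416)
A(m, Y) = -6*√5 + Y*m (A(m, Y) = Y*m - 6*√5 = -6*√5 + Y*m)
(1065752 + A(997, -1777))*(Z + 3135252) = (1065752 + (-6*√5 - 1777*997))*(1268328 + 3135252) = (1065752 + (-6*√5 - 1771669))*4403580 = (1065752 + (-1771669 - 6*√5))*4403580 = (-705917 - 6*√5)*4403580 = -3108561982860 - 26421480*√5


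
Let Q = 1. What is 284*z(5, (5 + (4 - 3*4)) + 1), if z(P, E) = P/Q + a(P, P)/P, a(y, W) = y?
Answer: 1704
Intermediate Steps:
z(P, E) = 1 + P (z(P, E) = P/1 + P/P = P*1 + 1 = P + 1 = 1 + P)
284*z(5, (5 + (4 - 3*4)) + 1) = 284*(1 + 5) = 284*6 = 1704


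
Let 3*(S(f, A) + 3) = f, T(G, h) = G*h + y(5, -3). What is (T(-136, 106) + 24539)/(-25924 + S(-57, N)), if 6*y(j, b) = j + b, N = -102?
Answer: -15185/38919 ≈ -0.39017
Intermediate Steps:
y(j, b) = b/6 + j/6 (y(j, b) = (j + b)/6 = (b + j)/6 = b/6 + j/6)
T(G, h) = 1/3 + G*h (T(G, h) = G*h + ((1/6)*(-3) + (1/6)*5) = G*h + (-1/2 + 5/6) = G*h + 1/3 = 1/3 + G*h)
S(f, A) = -3 + f/3
(T(-136, 106) + 24539)/(-25924 + S(-57, N)) = ((1/3 - 136*106) + 24539)/(-25924 + (-3 + (1/3)*(-57))) = ((1/3 - 14416) + 24539)/(-25924 + (-3 - 19)) = (-43247/3 + 24539)/(-25924 - 22) = (30370/3)/(-25946) = (30370/3)*(-1/25946) = -15185/38919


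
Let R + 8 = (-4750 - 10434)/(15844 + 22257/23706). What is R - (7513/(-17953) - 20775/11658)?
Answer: -19676570447366997/2911696912618702 ≈ -6.7578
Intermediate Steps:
R = -373879208/41735569 (R = -8 + (-4750 - 10434)/(15844 + 22257/23706) = -8 - 15184/(15844 + 22257*(1/23706)) = -8 - 15184/(15844 + 2473/2634) = -8 - 15184/41735569/2634 = -8 - 15184*2634/41735569 = -8 - 39994656/41735569 = -373879208/41735569 ≈ -8.9583)
R - (7513/(-17953) - 20775/11658) = -373879208/41735569 - (7513/(-17953) - 20775/11658) = -373879208/41735569 - (7513*(-1/17953) - 20775*1/11658) = -373879208/41735569 - (-7513/17953 - 6925/3886) = -373879208/41735569 - 1*(-153520043/69765358) = -373879208/41735569 + 153520043/69765358 = -19676570447366997/2911696912618702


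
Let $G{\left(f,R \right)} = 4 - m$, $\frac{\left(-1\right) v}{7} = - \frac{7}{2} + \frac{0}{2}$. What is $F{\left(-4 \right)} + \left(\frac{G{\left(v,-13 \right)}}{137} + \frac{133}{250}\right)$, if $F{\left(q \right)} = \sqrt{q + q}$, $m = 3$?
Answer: $\frac{18471}{34250} + 2 i \sqrt{2} \approx 0.5393 + 2.8284 i$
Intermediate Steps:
$v = \frac{49}{2}$ ($v = - 7 \left(- \frac{7}{2} + \frac{0}{2}\right) = - 7 \left(\left(-7\right) \frac{1}{2} + 0 \cdot \frac{1}{2}\right) = - 7 \left(- \frac{7}{2} + 0\right) = \left(-7\right) \left(- \frac{7}{2}\right) = \frac{49}{2} \approx 24.5$)
$G{\left(f,R \right)} = 1$ ($G{\left(f,R \right)} = 4 - 3 = 1$)
$F{\left(q \right)} = \sqrt{2} \sqrt{q}$ ($F{\left(q \right)} = \sqrt{2 q} = \sqrt{2} \sqrt{q}$)
$F{\left(-4 \right)} + \left(\frac{G{\left(v,-13 \right)}}{137} + \frac{133}{250}\right) = \sqrt{2} \sqrt{-4} + \left(1 \cdot \frac{1}{137} + \frac{133}{250}\right) = \sqrt{2} \cdot 2 i + \left(1 \cdot \frac{1}{137} + 133 \cdot \frac{1}{250}\right) = 2 i \sqrt{2} + \left(\frac{1}{137} + \frac{133}{250}\right) = 2 i \sqrt{2} + \frac{18471}{34250} = \frac{18471}{34250} + 2 i \sqrt{2}$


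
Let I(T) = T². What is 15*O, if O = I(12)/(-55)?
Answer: -432/11 ≈ -39.273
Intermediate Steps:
O = -144/55 (O = 12²/(-55) = 144*(-1/55) = -144/55 ≈ -2.6182)
15*O = 15*(-144/55) = -432/11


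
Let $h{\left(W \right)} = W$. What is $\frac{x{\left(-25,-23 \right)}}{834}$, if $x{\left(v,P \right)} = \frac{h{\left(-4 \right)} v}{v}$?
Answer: $- \frac{2}{417} \approx -0.0047962$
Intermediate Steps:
$x{\left(v,P \right)} = -4$ ($x{\left(v,P \right)} = \frac{\left(-4\right) v}{v} = -4$)
$\frac{x{\left(-25,-23 \right)}}{834} = - \frac{4}{834} = \left(-4\right) \frac{1}{834} = - \frac{2}{417}$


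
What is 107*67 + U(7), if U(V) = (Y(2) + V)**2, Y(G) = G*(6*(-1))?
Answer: 7194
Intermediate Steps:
Y(G) = -6*G (Y(G) = G*(-6) = -6*G)
U(V) = (-12 + V)**2 (U(V) = (-6*2 + V)**2 = (-12 + V)**2)
107*67 + U(7) = 107*67 + (-12 + 7)**2 = 7169 + (-5)**2 = 7169 + 25 = 7194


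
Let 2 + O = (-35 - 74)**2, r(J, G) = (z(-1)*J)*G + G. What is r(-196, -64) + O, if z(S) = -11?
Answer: -126169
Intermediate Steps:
r(J, G) = G - 11*G*J (r(J, G) = (-11*J)*G + G = -11*G*J + G = G - 11*G*J)
O = 11879 (O = -2 + (-35 - 74)**2 = -2 + (-109)**2 = -2 + 11881 = 11879)
r(-196, -64) + O = -64*(1 - 11*(-196)) + 11879 = -64*(1 + 2156) + 11879 = -64*2157 + 11879 = -138048 + 11879 = -126169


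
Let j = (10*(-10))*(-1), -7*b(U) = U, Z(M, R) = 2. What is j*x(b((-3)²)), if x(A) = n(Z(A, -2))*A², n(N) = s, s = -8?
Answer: -64800/49 ≈ -1322.4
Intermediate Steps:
b(U) = -U/7
n(N) = -8
j = 100 (j = -100*(-1) = 100)
x(A) = -8*A²
j*x(b((-3)²)) = 100*(-8*(-⅐*(-3)²)²) = 100*(-8*(-⅐*9)²) = 100*(-8*(-9/7)²) = 100*(-8*81/49) = 100*(-648/49) = -64800/49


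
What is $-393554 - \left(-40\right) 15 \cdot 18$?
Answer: $-382754$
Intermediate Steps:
$-393554 - \left(-40\right) 15 \cdot 18 = -393554 - \left(-600\right) 18 = -393554 - -10800 = -393554 + 10800 = -382754$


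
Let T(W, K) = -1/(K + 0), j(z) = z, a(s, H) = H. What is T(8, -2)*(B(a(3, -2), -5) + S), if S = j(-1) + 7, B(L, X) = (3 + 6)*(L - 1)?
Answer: -21/2 ≈ -10.500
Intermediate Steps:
T(W, K) = -1/K
B(L, X) = -9 + 9*L (B(L, X) = 9*(-1 + L) = -9 + 9*L)
S = 6 (S = -1 + 7 = 6)
T(8, -2)*(B(a(3, -2), -5) + S) = (-1/(-2))*((-9 + 9*(-2)) + 6) = (-1*(-½))*((-9 - 18) + 6) = (-27 + 6)/2 = (½)*(-21) = -21/2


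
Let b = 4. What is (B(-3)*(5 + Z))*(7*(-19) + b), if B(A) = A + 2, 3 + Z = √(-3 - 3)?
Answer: 258 + 129*I*√6 ≈ 258.0 + 315.98*I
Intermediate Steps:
Z = -3 + I*√6 (Z = -3 + √(-3 - 3) = -3 + √(-6) = -3 + I*√6 ≈ -3.0 + 2.4495*I)
B(A) = 2 + A
(B(-3)*(5 + Z))*(7*(-19) + b) = ((2 - 3)*(5 + (-3 + I*√6)))*(7*(-19) + 4) = (-(2 + I*√6))*(-133 + 4) = (-2 - I*√6)*(-129) = 258 + 129*I*√6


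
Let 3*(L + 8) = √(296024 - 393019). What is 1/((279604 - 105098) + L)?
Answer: 1570482/274046065031 - 3*I*√96995/274046065031 ≈ 5.7307e-6 - 3.4094e-9*I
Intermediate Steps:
L = -8 + I*√96995/3 (L = -8 + √(296024 - 393019)/3 = -8 + √(-96995)/3 = -8 + (I*√96995)/3 = -8 + I*√96995/3 ≈ -8.0 + 103.81*I)
1/((279604 - 105098) + L) = 1/((279604 - 105098) + (-8 + I*√96995/3)) = 1/(174506 + (-8 + I*√96995/3)) = 1/(174498 + I*√96995/3)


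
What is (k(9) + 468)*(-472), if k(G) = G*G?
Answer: -259128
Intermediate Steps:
k(G) = G²
(k(9) + 468)*(-472) = (9² + 468)*(-472) = (81 + 468)*(-472) = 549*(-472) = -259128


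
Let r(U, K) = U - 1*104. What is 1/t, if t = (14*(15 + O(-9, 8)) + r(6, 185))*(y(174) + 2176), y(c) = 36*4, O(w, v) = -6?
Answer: 1/64960 ≈ 1.5394e-5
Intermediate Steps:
r(U, K) = -104 + U (r(U, K) = U - 104 = -104 + U)
y(c) = 144
t = 64960 (t = (14*(15 - 6) + (-104 + 6))*(144 + 2176) = (14*9 - 98)*2320 = (126 - 98)*2320 = 28*2320 = 64960)
1/t = 1/64960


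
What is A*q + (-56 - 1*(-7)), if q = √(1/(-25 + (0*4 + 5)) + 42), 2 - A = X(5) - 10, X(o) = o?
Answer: -49 + 7*√4195/10 ≈ -3.6618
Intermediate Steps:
A = 7 (A = 2 - (5 - 10) = 2 - 1*(-5) = 2 + 5 = 7)
q = √4195/10 (q = √(1/(-25 + (0 + 5)) + 42) = √(1/(-25 + 5) + 42) = √(1/(-20) + 42) = √(-1/20 + 42) = √(839/20) = √4195/10 ≈ 6.4769)
A*q + (-56 - 1*(-7)) = 7*(√4195/10) + (-56 - 1*(-7)) = 7*√4195/10 + (-56 + 7) = 7*√4195/10 - 49 = -49 + 7*√4195/10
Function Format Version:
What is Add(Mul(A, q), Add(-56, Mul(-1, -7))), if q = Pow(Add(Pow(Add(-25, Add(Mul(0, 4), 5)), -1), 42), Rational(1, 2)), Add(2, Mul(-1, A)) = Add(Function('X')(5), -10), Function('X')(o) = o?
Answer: Add(-49, Mul(Rational(7, 10), Pow(4195, Rational(1, 2)))) ≈ -3.6618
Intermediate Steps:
A = 7 (A = Add(2, Mul(-1, Add(5, -10))) = Add(2, Mul(-1, -5)) = Add(2, 5) = 7)
q = Mul(Rational(1, 10), Pow(4195, Rational(1, 2))) (q = Pow(Add(Pow(Add(-25, Add(0, 5)), -1), 42), Rational(1, 2)) = Pow(Add(Pow(Add(-25, 5), -1), 42), Rational(1, 2)) = Pow(Add(Pow(-20, -1), 42), Rational(1, 2)) = Pow(Add(Rational(-1, 20), 42), Rational(1, 2)) = Pow(Rational(839, 20), Rational(1, 2)) = Mul(Rational(1, 10), Pow(4195, Rational(1, 2))) ≈ 6.4769)
Add(Mul(A, q), Add(-56, Mul(-1, -7))) = Add(Mul(7, Mul(Rational(1, 10), Pow(4195, Rational(1, 2)))), Add(-56, Mul(-1, -7))) = Add(Mul(Rational(7, 10), Pow(4195, Rational(1, 2))), Add(-56, 7)) = Add(Mul(Rational(7, 10), Pow(4195, Rational(1, 2))), -49) = Add(-49, Mul(Rational(7, 10), Pow(4195, Rational(1, 2))))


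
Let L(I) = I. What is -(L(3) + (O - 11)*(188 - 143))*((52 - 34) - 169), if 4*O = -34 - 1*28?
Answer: -359229/2 ≈ -1.7961e+5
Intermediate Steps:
O = -31/2 (O = (-34 - 1*28)/4 = (-34 - 28)/4 = (¼)*(-62) = -31/2 ≈ -15.500)
-(L(3) + (O - 11)*(188 - 143))*((52 - 34) - 169) = -(3 + (-31/2 - 11)*(188 - 143))*((52 - 34) - 169) = -(3 - 53/2*45)*(18 - 169) = -(3 - 2385/2)*(-151) = -(-2379)*(-151)/2 = -1*359229/2 = -359229/2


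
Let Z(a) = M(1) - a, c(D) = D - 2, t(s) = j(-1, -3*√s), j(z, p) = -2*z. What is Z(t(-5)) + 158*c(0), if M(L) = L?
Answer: -317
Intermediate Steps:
t(s) = 2 (t(s) = -2*(-1) = 2)
c(D) = -2 + D
Z(a) = 1 - a
Z(t(-5)) + 158*c(0) = (1 - 1*2) + 158*(-2 + 0) = (1 - 2) + 158*(-2) = -1 - 316 = -317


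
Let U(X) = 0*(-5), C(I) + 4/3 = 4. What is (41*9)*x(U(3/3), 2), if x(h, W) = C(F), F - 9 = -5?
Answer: 984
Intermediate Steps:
F = 4 (F = 9 - 5 = 4)
C(I) = 8/3 (C(I) = -4/3 + 4 = 8/3)
U(X) = 0
x(h, W) = 8/3
(41*9)*x(U(3/3), 2) = (41*9)*(8/3) = 369*(8/3) = 984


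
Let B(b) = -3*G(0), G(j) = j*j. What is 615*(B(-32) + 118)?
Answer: 72570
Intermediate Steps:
G(j) = j**2
B(b) = 0 (B(b) = -3*0**2 = -3*0 = 0)
615*(B(-32) + 118) = 615*(0 + 118) = 615*118 = 72570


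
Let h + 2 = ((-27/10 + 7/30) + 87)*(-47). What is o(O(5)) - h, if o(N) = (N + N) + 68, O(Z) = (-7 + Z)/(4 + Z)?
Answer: 181918/45 ≈ 4042.6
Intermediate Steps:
h = -59626/15 (h = -2 + ((-27/10 + 7/30) + 87)*(-47) = -2 + (-37/15 + 87)*(-47) = -2 + (1268/15)*(-47) = -2 - 59596/15 = -59626/15 ≈ -3975.1)
O(Z) = (-7 + Z)/(4 + Z)
o(N) = 68 + 2*N (o(N) = 2*N + 68 = 68 + 2*N)
o(O(5)) - h = (68 + 2*((-7 + 5)/(4 + 5))) - 1*(-59626/15) = (68 + 2*(-2/9)) + 59626/15 = (68 - 4/9) + 59626/15 = 608/9 + 59626/15 = 181918/45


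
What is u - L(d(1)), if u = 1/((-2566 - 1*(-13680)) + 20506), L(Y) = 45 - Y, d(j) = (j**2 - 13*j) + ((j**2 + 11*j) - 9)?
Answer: -1707479/31620 ≈ -54.000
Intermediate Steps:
d(j) = -9 - 2*j + 2*j**2 (d(j) = (j**2 - 13*j) + (-9 + j**2 + 11*j) = -9 - 2*j + 2*j**2)
u = 1/31620 (u = 1/((-2566 + 13680) + 20506) = 1/(11114 + 20506) = 1/31620 ≈ 3.1626e-5)
u - L(d(1)) = 1/31620 - (45 - (-9 - 2*1 + 2*1**2)) = 1/31620 - (45 - (-9 - 2 + 2*1)) = 1/31620 - (45 - (-9 - 2 + 2)) = 1/31620 - (45 - 1*(-9)) = 1/31620 - (45 + 9) = 1/31620 - 1*54 = 1/31620 - 54 = -1707479/31620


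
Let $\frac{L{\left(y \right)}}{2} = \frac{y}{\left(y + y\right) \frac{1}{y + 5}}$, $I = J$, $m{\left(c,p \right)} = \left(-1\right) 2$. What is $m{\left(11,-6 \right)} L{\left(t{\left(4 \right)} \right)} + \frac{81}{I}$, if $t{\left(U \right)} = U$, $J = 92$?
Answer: $- \frac{1575}{92} \approx -17.12$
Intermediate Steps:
$m{\left(c,p \right)} = -2$
$I = 92$
$L{\left(y \right)} = 5 + y$ ($L{\left(y \right)} = 2 \frac{y}{\left(y + y\right) \frac{1}{y + 5}} = 2 \frac{y}{2 y \frac{1}{5 + y}} = 2 y \frac{5 + y}{2 y} = 2 \left(\frac{5}{2} + \frac{y}{2}\right) = 5 + y$)
$m{\left(11,-6 \right)} L{\left(t{\left(4 \right)} \right)} + \frac{81}{I} = - 2 \left(5 + 4\right) + \frac{81}{92} = \left(-2\right) 9 + 81 \cdot \frac{1}{92} = -18 + \frac{81}{92} = - \frac{1575}{92}$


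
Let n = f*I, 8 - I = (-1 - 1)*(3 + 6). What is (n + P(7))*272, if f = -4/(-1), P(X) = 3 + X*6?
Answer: 40528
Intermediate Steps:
P(X) = 3 + 6*X
I = 26 (I = 8 - (-1 - 1)*(3 + 6) = 8 - (-2)*9 = 8 - 1*(-18) = 8 + 18 = 26)
f = 4 (f = -4*(-1) = 4)
n = 104 (n = 4*26 = 104)
(n + P(7))*272 = (104 + (3 + 6*7))*272 = (104 + (3 + 42))*272 = (104 + 45)*272 = 149*272 = 40528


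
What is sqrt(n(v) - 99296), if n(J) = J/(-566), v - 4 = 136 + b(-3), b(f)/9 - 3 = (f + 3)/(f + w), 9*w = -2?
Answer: I*sqrt(31810163898)/566 ≈ 315.11*I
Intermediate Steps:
w = -2/9 (w = (1/9)*(-2) = -2/9 ≈ -0.22222)
b(f) = 27 + 9*(3 + f)/(-2/9 + f) (b(f) = 27 + 9*((f + 3)/(f - 2/9)) = 27 + 9*((3 + f)/(-2/9 + f)) = 27 + 9*(3 + f)/(-2/9 + f))
v = 167 (v = 4 + (136 + 27*(7 + 12*(-3))/(-2 + 9*(-3))) = 4 + (136 + 27*(7 - 36)/(-2 - 27)) = 4 + (136 + 27*(-29)/(-29)) = 4 + (136 + 27*(-1/29)*(-29)) = 4 + (136 + 27) = 4 + 163 = 167)
n(J) = -J/566 (n(J) = J*(-1/566) = -J/566)
sqrt(n(v) - 99296) = sqrt(-1/566*167 - 99296) = sqrt(-167/566 - 99296) = sqrt(-56201703/566) = I*sqrt(31810163898)/566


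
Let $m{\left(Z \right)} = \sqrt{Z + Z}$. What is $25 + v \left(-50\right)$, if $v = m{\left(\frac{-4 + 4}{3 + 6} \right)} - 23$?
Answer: $1175$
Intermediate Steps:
$m{\left(Z \right)} = \sqrt{2} \sqrt{Z}$ ($m{\left(Z \right)} = \sqrt{2 Z} = \sqrt{2} \sqrt{Z}$)
$v = -23$ ($v = \sqrt{2} \sqrt{\frac{-4 + 4}{3 + 6}} - 23 = \sqrt{2} \sqrt{\frac{0}{9}} - 23 = \sqrt{2} \sqrt{0 \cdot \frac{1}{9}} - 23 = \sqrt{2} \sqrt{0} - 23 = \sqrt{2} \cdot 0 - 23 = 0 - 23 = -23$)
$25 + v \left(-50\right) = 25 - -1150 = 25 + 1150 = 1175$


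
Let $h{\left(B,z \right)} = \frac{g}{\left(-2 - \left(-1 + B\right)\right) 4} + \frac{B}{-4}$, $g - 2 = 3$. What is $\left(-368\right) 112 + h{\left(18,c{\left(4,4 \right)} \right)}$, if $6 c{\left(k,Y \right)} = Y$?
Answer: $- \frac{3132763}{76} \approx -41221.0$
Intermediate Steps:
$c{\left(k,Y \right)} = \frac{Y}{6}$
$g = 5$ ($g = 2 + 3 = 5$)
$h{\left(B,z \right)} = \frac{5}{-4 - 4 B} - \frac{B}{4}$ ($h{\left(B,z \right)} = \frac{5}{\left(-2 - \left(-1 + B\right)\right) 4} + \frac{B}{-4} = \frac{5}{\left(-1 - B\right) 4} + B \left(- \frac{1}{4}\right) = \frac{5}{-4 - 4 B} - \frac{B}{4}$)
$\left(-368\right) 112 + h{\left(18,c{\left(4,4 \right)} \right)} = \left(-368\right) 112 + \frac{-5 - 18 - 18^{2}}{4 \left(1 + 18\right)} = -41216 + \frac{-5 - 18 - 324}{4 \cdot 19} = -41216 + \frac{1}{4} \cdot \frac{1}{19} \left(-5 - 18 - 324\right) = -41216 + \frac{1}{4} \cdot \frac{1}{19} \left(-347\right) = -41216 - \frac{347}{76} = - \frac{3132763}{76}$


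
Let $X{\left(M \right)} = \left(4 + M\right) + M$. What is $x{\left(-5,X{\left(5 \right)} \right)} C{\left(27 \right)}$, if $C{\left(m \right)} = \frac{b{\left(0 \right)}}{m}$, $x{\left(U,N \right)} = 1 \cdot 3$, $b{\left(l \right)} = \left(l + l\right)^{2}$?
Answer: $0$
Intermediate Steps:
$b{\left(l \right)} = 4 l^{2}$ ($b{\left(l \right)} = \left(2 l\right)^{2} = 4 l^{2}$)
$X{\left(M \right)} = 4 + 2 M$
$x{\left(U,N \right)} = 3$
$C{\left(m \right)} = 0$ ($C{\left(m \right)} = \frac{4 \cdot 0^{2}}{m} = \frac{4 \cdot 0}{m} = \frac{0}{m} = 0$)
$x{\left(-5,X{\left(5 \right)} \right)} C{\left(27 \right)} = 3 \cdot 0 = 0$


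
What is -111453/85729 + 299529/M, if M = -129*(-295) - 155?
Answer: 21454252941/3249129100 ≈ 6.6031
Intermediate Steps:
M = 37900 (M = 38055 - 155 = 37900)
-111453/85729 + 299529/M = -111453/85729 + 299529/37900 = 21454252941/3249129100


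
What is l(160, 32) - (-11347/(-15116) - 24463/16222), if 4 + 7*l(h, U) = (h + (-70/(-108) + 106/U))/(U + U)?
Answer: 3274003758499/5932162704384 ≈ 0.55191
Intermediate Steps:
l(h, U) = -4/7 + (35/54 + h + 106/U)/(14*U) (l(h, U) = -4/7 + ((h + (-70/(-108) + 106/U))/(U + U))/7 = -4/7 + ((h + (-70*(-1/108) + 106/U))/((2*U)))/7 = -4/7 + ((h + (35/54 + 106/U))*(1/(2*U)))/7 = -4/7 + ((35/54 + h + 106/U)*(1/(2*U)))/7 = -4/7 + ((35/54 + h + 106/U)/(2*U))/7 = -4/7 + (35/54 + h + 106/U)/(14*U))
l(160, 32) - (-11347/(-15116) - 24463/16222) = (1/756)*(5724 - 432*32² + 32*(35 + 54*160))/32² - (-11347/(-15116) - 24463/16222) = (1/756)*(1/1024)*(5724 - 432*1024 + 32*(35 + 8640)) - (-11347*(-1/15116) - 24463*1/16222) = (1/756)*(1/1024)*(5724 - 442368 + 32*8675) - (11347/15116 - 24463/16222) = (1/756)*(1/1024)*(5724 - 442368 + 277600) - 1*(-92855837/122605876) = (1/756)*(1/1024)*(-159044) + 92855837/122605876 = -39761/193536 + 92855837/122605876 = 3274003758499/5932162704384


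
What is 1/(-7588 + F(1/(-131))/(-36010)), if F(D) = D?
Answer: -4717310/35794948279 ≈ -0.00013179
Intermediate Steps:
1/(-7588 + F(1/(-131))/(-36010)) = 1/(-7588 + 1/(-131*(-36010))) = 1/(-7588 - 1/131*(-1/36010)) = 1/(-7588 + 1/4717310) = 1/(-35794948279/4717310) = -4717310/35794948279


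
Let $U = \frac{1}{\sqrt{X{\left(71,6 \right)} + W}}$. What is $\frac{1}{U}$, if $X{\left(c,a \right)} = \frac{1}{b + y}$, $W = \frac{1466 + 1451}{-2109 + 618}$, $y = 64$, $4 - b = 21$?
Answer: $\frac{2 i \sqrt{2375750454}}{70077} \approx 1.3911 i$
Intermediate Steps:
$b = -17$ ($b = 4 - 21 = -17$)
$W = - \frac{2917}{1491}$ ($W = \frac{2917}{-1491} = 2917 \left(- \frac{1}{1491}\right) = - \frac{2917}{1491} \approx -1.9564$)
$X{\left(c,a \right)} = \frac{1}{47}$ ($X{\left(c,a \right)} = \frac{1}{-17 + 64} = \frac{1}{47}$)
$U = - \frac{i \sqrt{2375750454}}{67804}$ ($U = \frac{1}{\sqrt{\frac{1}{47} - \frac{2917}{1491}}} = \frac{1}{\sqrt{- \frac{135608}{70077}}} = \frac{1}{\frac{2}{70077} i \sqrt{2375750454}} = - \frac{i \sqrt{2375750454}}{67804} \approx - 0.71886 i$)
$\frac{1}{U} = \frac{1}{\left(- \frac{1}{67804}\right) i \sqrt{2375750454}} = \frac{2 i \sqrt{2375750454}}{70077}$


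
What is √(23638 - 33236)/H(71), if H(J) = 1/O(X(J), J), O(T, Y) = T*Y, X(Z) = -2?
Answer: -142*I*√9598 ≈ -13912.0*I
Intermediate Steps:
H(J) = -1/(2*J) (H(J) = 1/(-2*J) = -1/(2*J))
√(23638 - 33236)/H(71) = √(23638 - 33236)/((-½/71)) = √(-9598)/((-½*1/71)) = (I*√9598)/(-1/142) = (I*√9598)*(-142) = -142*I*√9598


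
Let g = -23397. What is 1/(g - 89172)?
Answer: -1/112569 ≈ -8.8834e-6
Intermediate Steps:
1/(g - 89172) = 1/(-23397 - 89172) = 1/(-112569) = -1/112569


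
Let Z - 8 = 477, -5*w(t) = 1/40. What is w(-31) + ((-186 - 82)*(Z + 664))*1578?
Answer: -97183339201/200 ≈ -4.8592e+8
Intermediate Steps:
w(t) = -1/200 (w(t) = -⅕/40 = -⅕*1/40 = -1/200)
Z = 485 (Z = 8 + 477 = 485)
w(-31) + ((-186 - 82)*(Z + 664))*1578 = -1/200 + ((-186 - 82)*(485 + 664))*1578 = -1/200 - 268*1149*1578 = -1/200 - 307932*1578 = -1/200 - 485916696 = -97183339201/200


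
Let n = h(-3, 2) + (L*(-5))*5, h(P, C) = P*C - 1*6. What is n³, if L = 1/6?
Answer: -912673/216 ≈ -4225.3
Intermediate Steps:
L = ⅙ ≈ 0.16667
h(P, C) = -6 + C*P (h(P, C) = C*P - 6 = -6 + C*P)
n = -97/6 (n = (-6 + 2*(-3)) + ((⅙)*(-5))*5 = (-6 - 6) - ⅚*5 = -12 - 25/6 = -97/6 ≈ -16.167)
n³ = (-97/6)³ = -912673/216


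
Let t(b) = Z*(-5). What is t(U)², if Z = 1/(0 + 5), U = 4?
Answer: 1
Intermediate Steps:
Z = ⅕ (Z = 1/5 = ⅕ ≈ 0.20000)
t(b) = -1 (t(b) = (⅕)*(-5) = -1)
t(U)² = (-1)² = 1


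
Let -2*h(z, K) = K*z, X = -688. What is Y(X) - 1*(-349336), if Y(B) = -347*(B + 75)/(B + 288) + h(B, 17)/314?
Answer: 21906074773/62800 ≈ 3.4882e+5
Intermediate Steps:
h(z, K) = -K*z/2
Y(B) = -17*B/628 - 347*(75 + B)/(288 + B) (Y(B) = -347*(B + 75)/(B + 288) - ½*17*B/314 = -347*(75 + B)/(288 + B) - 17*B/2*(1/314) = -347*(75 + B)/(288 + B) - 17*B/628 = -17*B/628 - 347*(75 + B)/(288 + B))
Y(X) - 1*(-349336) = (-16343700 - 222812*(-688) - 17*(-688)²)/(628*(288 - 688)) - 1*(-349336) = (1/628)*(-16343700 + 153294656 - 17*473344)/(-400) + 349336 = (1/628)*(-1/400)*(-16343700 + 153294656 - 8046848) + 349336 = (1/628)*(-1/400)*128904108 + 349336 = -32226027/62800 + 349336 = 21906074773/62800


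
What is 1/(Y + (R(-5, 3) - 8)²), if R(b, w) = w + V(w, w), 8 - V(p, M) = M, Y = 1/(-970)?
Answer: -970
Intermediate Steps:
Y = -1/970 ≈ -0.0010309
V(p, M) = 8 - M
R(b, w) = 8 (R(b, w) = w + (8 - w) = 8)
1/(Y + (R(-5, 3) - 8)²) = 1/(-1/970 + (8 - 8)²) = 1/(-1/970 + 0²) = 1/(-1/970 + 0) = 1/(-1/970) = -970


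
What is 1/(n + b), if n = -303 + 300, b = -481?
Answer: -1/484 ≈ -0.0020661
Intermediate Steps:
n = -3
1/(n + b) = 1/(-3 - 481) = 1/(-484) = -1/484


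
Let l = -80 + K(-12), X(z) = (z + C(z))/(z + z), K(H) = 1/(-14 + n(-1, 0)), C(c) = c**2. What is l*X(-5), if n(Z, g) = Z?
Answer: 2402/15 ≈ 160.13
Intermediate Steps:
K(H) = -1/15 (K(H) = 1/(-14 - 1) = 1/(-15) = -1/15)
X(z) = (z + z**2)/(2*z) (X(z) = (z + z**2)/(z + z) = (z + z**2)/((2*z)) = (z + z**2)*(1/(2*z)) = (z + z**2)/(2*z))
l = -1201/15 (l = -80 - 1/15 = -1201/15 ≈ -80.067)
l*X(-5) = -1201*(1/2 + (1/2)*(-5))/15 = -1201*(1/2 - 5/2)/15 = -1201/15*(-2) = 2402/15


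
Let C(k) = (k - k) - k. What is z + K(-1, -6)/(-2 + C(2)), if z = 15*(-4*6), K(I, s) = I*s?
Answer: -723/2 ≈ -361.50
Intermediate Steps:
C(k) = -k (C(k) = 0 - k = -k)
z = -360 (z = 15*(-24) = -360)
z + K(-1, -6)/(-2 + C(2)) = -360 + (-1*(-6))/(-2 - 1*2) = -360 + 6/(-2 - 2) = -360 + 6/(-4) = -360 - ¼*6 = -360 - 3/2 = -723/2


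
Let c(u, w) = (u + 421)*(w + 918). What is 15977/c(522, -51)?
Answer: 15977/817581 ≈ 0.019542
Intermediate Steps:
c(u, w) = (421 + u)*(918 + w)
15977/c(522, -51) = 15977/(386478 + 421*(-51) + 918*522 + 522*(-51)) = 15977/(386478 - 21471 + 479196 - 26622) = 15977/817581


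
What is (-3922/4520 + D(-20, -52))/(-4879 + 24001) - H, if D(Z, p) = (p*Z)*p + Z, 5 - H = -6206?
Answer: -89511701627/14405240 ≈ -6213.8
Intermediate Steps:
H = 6211 (H = 5 - 1*(-6206) = 5 + 6206 = 6211)
D(Z, p) = Z + Z*p² (D(Z, p) = (Z*p)*p + Z = Z*p² + Z = Z + Z*p²)
(-3922/4520 + D(-20, -52))/(-4879 + 24001) - H = (-3922/4520 - 20*(1 + (-52)²))/(-4879 + 24001) - 1*6211 = (-3922*1/4520 - 20*(1 + 2704))/19122 - 6211 = (-1961/2260 - 20*2705)*(1/19122) - 6211 = (-1961/2260 - 54100)*(1/19122) - 6211 = -122267961/2260*1/19122 - 6211 = -40755987/14405240 - 6211 = -89511701627/14405240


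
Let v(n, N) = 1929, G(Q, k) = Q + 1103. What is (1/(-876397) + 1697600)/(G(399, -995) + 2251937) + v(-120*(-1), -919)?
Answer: 3811083720384106/1974907179283 ≈ 1929.8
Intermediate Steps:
G(Q, k) = 1103 + Q
(1/(-876397) + 1697600)/(G(399, -995) + 2251937) + v(-120*(-1), -919) = (1/(-876397) + 1697600)/((1103 + 399) + 2251937) + 1929 = (-1/876397 + 1697600)/(1502 + 2251937) + 1929 = (1487771547199/876397)/2253439 + 1929 = (1487771547199/876397)*(1/2253439) + 1929 = 1487771547199/1974907179283 + 1929 = 3811083720384106/1974907179283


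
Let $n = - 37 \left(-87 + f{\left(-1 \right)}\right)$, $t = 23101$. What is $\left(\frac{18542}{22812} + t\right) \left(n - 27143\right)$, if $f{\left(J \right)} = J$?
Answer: $- \frac{6294207229699}{11406} \approx -5.5183 \cdot 10^{8}$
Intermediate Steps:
$n = 3256$ ($n = - 37 \left(-87 - 1\right) = \left(-37\right) \left(-88\right) = 3256$)
$\left(\frac{18542}{22812} + t\right) \left(n - 27143\right) = \left(\frac{18542}{22812} + 23101\right) \left(3256 - 27143\right) = \left(18542 \cdot \frac{1}{22812} + 23101\right) \left(-23887\right) = \left(\frac{9271}{11406} + 23101\right) \left(-23887\right) = \frac{263499277}{11406} \left(-23887\right) = - \frac{6294207229699}{11406}$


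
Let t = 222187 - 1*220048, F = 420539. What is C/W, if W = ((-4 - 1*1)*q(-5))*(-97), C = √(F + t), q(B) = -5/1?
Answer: -√422678/2425 ≈ -0.26810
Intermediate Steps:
t = 2139 (t = 222187 - 220048 = 2139)
q(B) = -5 (q(B) = -5*1 = -5)
C = √422678 (C = √(420539 + 2139) = √422678 ≈ 650.14)
W = -2425 (W = ((-4 - 1*1)*(-5))*(-97) = ((-4 - 1)*(-5))*(-97) = -5*(-5)*(-97) = 25*(-97) = -2425)
C/W = √422678/(-2425) = √422678*(-1/2425) = -√422678/2425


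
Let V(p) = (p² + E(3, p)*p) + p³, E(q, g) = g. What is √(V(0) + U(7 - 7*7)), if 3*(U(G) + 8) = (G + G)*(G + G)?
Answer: 2*√586 ≈ 48.415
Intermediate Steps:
V(p) = p³ + 2*p² (V(p) = (p² + p*p) + p³ = (p² + p²) + p³ = 2*p² + p³ = p³ + 2*p²)
U(G) = -8 + 4*G²/3 (U(G) = -8 + ((G + G)*(G + G))/3 = -8 + ((2*G)*(2*G))/3 = -8 + (4*G²)/3 = -8 + 4*G²/3)
√(V(0) + U(7 - 7*7)) = √(0²*(2 + 0) + (-8 + 4*(7 - 7*7)²/3)) = √(0*2 + (-8 + 4*(7 - 49)²/3)) = √(0 + (-8 + (4/3)*(-42)²)) = √(0 + (-8 + (4/3)*1764)) = √(0 + (-8 + 2352)) = √(0 + 2344) = √2344 = 2*√586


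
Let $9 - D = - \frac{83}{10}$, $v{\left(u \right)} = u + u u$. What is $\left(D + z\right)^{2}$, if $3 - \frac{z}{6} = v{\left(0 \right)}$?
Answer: $\frac{124609}{100} \approx 1246.1$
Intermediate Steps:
$v{\left(u \right)} = u + u^{2}$
$z = 18$ ($z = 18 - 6 \cdot 0 \left(1 + 0\right) = 18 - 6 \cdot 0 \cdot 1 = 18 - 0 = 18 + 0 = 18$)
$D = \frac{173}{10}$ ($D = 9 - - \frac{83}{10} = 9 + \frac{83}{10} = \frac{173}{10} \approx 17.3$)
$\left(D + z\right)^{2} = \left(\frac{173}{10} + 18\right)^{2} = \left(\frac{353}{10}\right)^{2} = \frac{124609}{100}$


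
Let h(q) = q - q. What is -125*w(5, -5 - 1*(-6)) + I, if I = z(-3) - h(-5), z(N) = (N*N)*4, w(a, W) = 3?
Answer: -339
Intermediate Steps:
h(q) = 0
z(N) = 4*N² (z(N) = N²*4 = 4*N²)
I = 36 (I = 4*(-3)² - 1*0 = 4*9 + 0 = 36 + 0 = 36)
-125*w(5, -5 - 1*(-6)) + I = -125*3 + 36 = -375 + 36 = -339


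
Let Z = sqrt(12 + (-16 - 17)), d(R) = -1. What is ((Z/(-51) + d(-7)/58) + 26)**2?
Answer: 1968975935/2916588 - 1507*I*sqrt(21)/1479 ≈ 675.1 - 4.6693*I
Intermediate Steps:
Z = I*sqrt(21) (Z = sqrt(12 - 33) = sqrt(-21) = I*sqrt(21) ≈ 4.5826*I)
((Z/(-51) + d(-7)/58) + 26)**2 = (((I*sqrt(21))/(-51) - 1/58) + 26)**2 = (((I*sqrt(21))*(-1/51) - 1*1/58) + 26)**2 = ((-I*sqrt(21)/51 - 1/58) + 26)**2 = ((-1/58 - I*sqrt(21)/51) + 26)**2 = (1507/58 - I*sqrt(21)/51)**2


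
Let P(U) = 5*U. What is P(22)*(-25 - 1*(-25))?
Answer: 0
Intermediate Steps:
P(22)*(-25 - 1*(-25)) = (5*22)*(-25 - 1*(-25)) = 110*(-25 + 25) = 110*0 = 0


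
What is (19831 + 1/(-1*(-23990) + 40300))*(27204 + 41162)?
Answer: 43581102797353/32145 ≈ 1.3558e+9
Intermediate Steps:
(19831 + 1/(-1*(-23990) + 40300))*(27204 + 41162) = (19831 + 1/(23990 + 40300))*68366 = (19831 + 1/64290)*68366 = (1274934991/64290)*68366 = 43581102797353/32145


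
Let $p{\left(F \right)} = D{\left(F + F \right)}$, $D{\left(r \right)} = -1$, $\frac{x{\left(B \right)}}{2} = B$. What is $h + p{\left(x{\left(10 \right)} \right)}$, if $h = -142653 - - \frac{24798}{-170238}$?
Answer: $- \frac{4047526075}{28373} \approx -1.4265 \cdot 10^{5}$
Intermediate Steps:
$x{\left(B \right)} = 2 B$
$p{\left(F \right)} = -1$
$h = - \frac{4047497702}{28373}$ ($h = -142653 - \left(-24798\right) \left(- \frac{1}{170238}\right) = -142653 - \frac{4133}{28373} = - \frac{4047497702}{28373} \approx -1.4265 \cdot 10^{5}$)
$h + p{\left(x{\left(10 \right)} \right)} = - \frac{4047497702}{28373} - 1 = - \frac{4047526075}{28373}$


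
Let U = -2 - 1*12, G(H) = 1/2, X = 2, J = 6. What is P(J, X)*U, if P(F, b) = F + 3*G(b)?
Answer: -105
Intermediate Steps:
G(H) = 1/2
P(F, b) = 3/2 + F (P(F, b) = F + 3*(1/2) = F + 3/2 = 3/2 + F)
U = -14 (U = -2 - 12 = -14)
P(J, X)*U = (3/2 + 6)*(-14) = (15/2)*(-14) = -105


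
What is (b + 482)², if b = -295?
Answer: 34969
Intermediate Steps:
(b + 482)² = (-295 + 482)² = 187² = 34969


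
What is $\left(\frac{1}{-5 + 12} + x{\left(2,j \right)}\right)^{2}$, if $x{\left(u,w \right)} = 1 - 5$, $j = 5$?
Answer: $\frac{729}{49} \approx 14.878$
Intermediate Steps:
$x{\left(u,w \right)} = -4$ ($x{\left(u,w \right)} = 1 - 5 = -4$)
$\left(\frac{1}{-5 + 12} + x{\left(2,j \right)}\right)^{2} = \left(\frac{1}{-5 + 12} - 4\right)^{2} = \left(\frac{1}{7} - 4\right)^{2} = \left(- \frac{27}{7}\right)^{2} = \frac{729}{49}$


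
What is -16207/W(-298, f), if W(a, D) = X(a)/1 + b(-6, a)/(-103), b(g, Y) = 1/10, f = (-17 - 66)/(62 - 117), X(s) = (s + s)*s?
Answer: -16693210/182936239 ≈ -0.091251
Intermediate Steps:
X(s) = 2*s² (X(s) = (2*s)*s = 2*s²)
f = 83/55 (f = -83/(-55) = -83*(-1/55) = 83/55 ≈ 1.5091)
b(g, Y) = ⅒
W(a, D) = -1/1030 + 2*a² (W(a, D) = (2*a²)/1 + (⅒)/(-103) = (2*a²)*1 + (⅒)*(-1/103) = 2*a² - 1/1030 = -1/1030 + 2*a²)
-16207/W(-298, f) = -16207/(-1/1030 + 2*(-298)²) = -16207/(-1/1030 + 2*88804) = -16207/(-1/1030 + 177608) = -16207/182936239/1030 = -16207*1030/182936239 = -16693210/182936239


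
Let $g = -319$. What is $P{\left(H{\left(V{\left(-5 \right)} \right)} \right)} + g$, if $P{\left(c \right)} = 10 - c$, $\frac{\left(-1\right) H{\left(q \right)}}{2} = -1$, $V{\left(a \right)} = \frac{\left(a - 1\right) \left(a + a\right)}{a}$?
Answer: $-311$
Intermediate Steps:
$V{\left(a \right)} = -2 + 2 a$ ($V{\left(a \right)} = \frac{\left(-1 + a\right) 2 a}{a} = \frac{2 a \left(-1 + a\right)}{a} = -2 + 2 a$)
$H{\left(q \right)} = 2$ ($H{\left(q \right)} = \left(-2\right) \left(-1\right) = 2$)
$P{\left(H{\left(V{\left(-5 \right)} \right)} \right)} + g = \left(10 - 2\right) - 319 = 8 - 319 = -311$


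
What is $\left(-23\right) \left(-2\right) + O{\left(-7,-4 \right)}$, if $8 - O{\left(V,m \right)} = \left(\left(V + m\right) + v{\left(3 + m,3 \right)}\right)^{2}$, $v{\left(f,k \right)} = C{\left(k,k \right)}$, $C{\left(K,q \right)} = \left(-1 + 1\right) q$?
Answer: $-67$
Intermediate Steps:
$C{\left(K,q \right)} = 0$ ($C{\left(K,q \right)} = 0 q = 0$)
$v{\left(f,k \right)} = 0$
$O{\left(V,m \right)} = 8 - \left(V + m\right)^{2}$ ($O{\left(V,m \right)} = 8 - \left(\left(V + m\right) + 0\right)^{2} = 8 - \left(V + m\right)^{2}$)
$\left(-23\right) \left(-2\right) + O{\left(-7,-4 \right)} = \left(-23\right) \left(-2\right) + \left(8 - \left(-7 - 4\right)^{2}\right) = 46 + \left(8 - \left(-11\right)^{2}\right) = 46 + \left(8 - 121\right) = 46 - 113 = -67$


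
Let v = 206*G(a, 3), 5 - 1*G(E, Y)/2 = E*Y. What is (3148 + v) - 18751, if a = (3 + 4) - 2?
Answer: -19723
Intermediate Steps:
a = 5 (a = 7 - 2 = 5)
G(E, Y) = 10 - 2*E*Y
v = -4120 (v = 206*(10 - 2*5*3) = 206*(10 - 30) = 206*(-20) = -4120)
(3148 + v) - 18751 = (3148 - 4120) - 18751 = -972 - 18751 = -19723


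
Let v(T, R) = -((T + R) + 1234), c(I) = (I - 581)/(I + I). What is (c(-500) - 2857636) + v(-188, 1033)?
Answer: -2859713919/1000 ≈ -2.8597e+6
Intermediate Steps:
c(I) = (-581 + I)/(2*I) (c(I) = (-581 + I)/((2*I)) = (-581 + I)*(1/(2*I)) = (-581 + I)/(2*I))
v(T, R) = -1234 - R - T (v(T, R) = -((R + T) + 1234) = -(1234 + R + T) = -1234 - R - T)
(c(-500) - 2857636) + v(-188, 1033) = ((1/2)*(-581 - 500)/(-500) - 2857636) + (-1234 - 1*1033 - 1*(-188)) = ((1/2)*(-1/500)*(-1081) - 2857636) + (-1234 - 1033 + 188) = (1081/1000 - 2857636) - 2079 = -2857634919/1000 - 2079 = -2859713919/1000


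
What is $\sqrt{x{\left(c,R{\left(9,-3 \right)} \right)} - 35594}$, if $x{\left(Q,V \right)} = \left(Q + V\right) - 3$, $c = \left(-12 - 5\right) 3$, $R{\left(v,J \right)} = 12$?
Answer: $2 i \sqrt{8909} \approx 188.77 i$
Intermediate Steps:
$c = -51$ ($c = \left(-12 - 5\right) 3 = \left(-17\right) 3 = -51$)
$x{\left(Q,V \right)} = -3 + Q + V$
$\sqrt{x{\left(c,R{\left(9,-3 \right)} \right)} - 35594} = \sqrt{\left(-3 - 51 + 12\right) - 35594} = \sqrt{-42 - 35594} = \sqrt{-35636} = 2 i \sqrt{8909}$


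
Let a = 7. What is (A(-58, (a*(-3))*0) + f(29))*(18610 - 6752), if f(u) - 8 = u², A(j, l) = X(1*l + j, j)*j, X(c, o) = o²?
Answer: -2303570654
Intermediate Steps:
A(j, l) = j³ (A(j, l) = j²*j = j³)
f(u) = 8 + u²
(A(-58, (a*(-3))*0) + f(29))*(18610 - 6752) = ((-58)³ + (8 + 29²))*(18610 - 6752) = (-195112 + (8 + 841))*11858 = (-195112 + 849)*11858 = -194263*11858 = -2303570654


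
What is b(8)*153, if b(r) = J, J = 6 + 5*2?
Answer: 2448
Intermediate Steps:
J = 16 (J = 6 + 10 = 16)
b(r) = 16
b(8)*153 = 16*153 = 2448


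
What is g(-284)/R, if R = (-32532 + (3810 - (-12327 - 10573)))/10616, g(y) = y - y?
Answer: 0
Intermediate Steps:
g(y) = 0
R = -2911/5308 (R = (-32532 + (3810 - 1*(-22900)))*(1/10616) = (-32532 + (3810 + 22900))*(1/10616) = (-32532 + 26710)*(1/10616) = -5822*1/10616 = -2911/5308 ≈ -0.54842)
g(-284)/R = 0/(-2911/5308) = 0*(-5308/2911) = 0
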